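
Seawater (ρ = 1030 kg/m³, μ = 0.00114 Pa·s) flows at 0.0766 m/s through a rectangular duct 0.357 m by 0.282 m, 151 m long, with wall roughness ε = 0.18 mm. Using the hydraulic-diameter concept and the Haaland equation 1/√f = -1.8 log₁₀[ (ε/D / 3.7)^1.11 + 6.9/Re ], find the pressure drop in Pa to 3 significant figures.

ΔP ≈ 38.1 Pa

Hydraulic diameter D_h = 4A/P = 4·(0.357·0.282)/(2·(0.357+0.282)) = 0.4027/1.278 = 0.3151 m.
Re = ρVD_h/μ = 1030·0.0766·0.3151/0.00114 = 2.181e+04.
ε/D_h = 0.00018/0.3151 = 0.000571; Haaland gives 1/√f = -1.8 log₁₀[5.88e-05+0.000316] = 6.166, so f = 0.0263.
ΔP = f(L/D_h)(ρV²/2) = 0.0263·151/0.3151·3.022 = 38.08 Pa.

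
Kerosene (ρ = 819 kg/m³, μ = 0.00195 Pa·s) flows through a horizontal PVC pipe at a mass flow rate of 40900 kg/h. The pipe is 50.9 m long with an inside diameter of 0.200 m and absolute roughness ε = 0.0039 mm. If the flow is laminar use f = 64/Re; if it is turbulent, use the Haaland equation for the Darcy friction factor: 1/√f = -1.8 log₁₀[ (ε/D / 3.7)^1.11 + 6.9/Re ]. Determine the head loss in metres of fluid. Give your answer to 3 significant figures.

ṁ = 40900 kg/h = 40900/3600 = 11.36 kg/s.
A = πD²/4 = π(0.2)²/4 = 0.03142 m²; mean velocity V = ṁ/(ρA) = 11.36/(819 · 0.03142) = 0.4416 m/s.
Reynolds number Re = ρVD/μ = 819 · 0.4416 · 0.2 / 0.00195 = 3.709e+04.
Re > 4000 → turbulent. Relative roughness ε/D = 3.9e-06/0.2 = 1.95e-05. Haaland: 1/√f = -1.8 log₁₀[(1.95e-05/3.7)^1.11 + 6.9/3.709e+04] = -1.8 log₁₀[1.38e-06 + 0.000186] = 6.709, so f = 0.02222.
Darcy-Weisbach: ΔP = f(L/D)(ρV²/2) = 0.02222·(50.9/0.2)·(819·0.4416²/2) = 0.02222·254.5·79.84 = 451.4 Pa.
Head loss h_f = ΔP/(ρg) = 451.4/(819·9.81) = 0.0562 m.

h_f ≈ 0.0562 m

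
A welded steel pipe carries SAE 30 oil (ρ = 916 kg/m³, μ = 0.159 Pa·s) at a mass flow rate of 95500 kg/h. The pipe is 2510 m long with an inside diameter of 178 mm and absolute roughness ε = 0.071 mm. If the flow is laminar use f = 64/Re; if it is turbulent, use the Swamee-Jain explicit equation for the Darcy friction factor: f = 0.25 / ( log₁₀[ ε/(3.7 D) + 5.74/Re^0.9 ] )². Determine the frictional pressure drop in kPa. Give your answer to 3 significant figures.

ṁ = 95500 kg/h = 95500/3600 = 26.53 kg/s.
A = πD²/4 = π(0.178)²/4 = 0.02488 m²; mean velocity V = ṁ/(ρA) = 26.53/(916 · 0.02488) = 1.164 m/s.
Reynolds number Re = ρVD/μ = 916 · 1.164 · 0.178 / 0.159 = 1193.
Re < 2300 → laminar flow, so f = 64/Re = 64/1193 = 0.05363 (the turbulent correlation is not needed).
Darcy-Weisbach: ΔP = f(L/D)(ρV²/2) = 0.05363·(2510/0.178)·(916·1.164²/2) = 0.05363·1.41e+04·620.3 = 4.691e+05 Pa.
ΔP = 4.691e+05 Pa = 469 kPa.

ΔP ≈ 469 kPa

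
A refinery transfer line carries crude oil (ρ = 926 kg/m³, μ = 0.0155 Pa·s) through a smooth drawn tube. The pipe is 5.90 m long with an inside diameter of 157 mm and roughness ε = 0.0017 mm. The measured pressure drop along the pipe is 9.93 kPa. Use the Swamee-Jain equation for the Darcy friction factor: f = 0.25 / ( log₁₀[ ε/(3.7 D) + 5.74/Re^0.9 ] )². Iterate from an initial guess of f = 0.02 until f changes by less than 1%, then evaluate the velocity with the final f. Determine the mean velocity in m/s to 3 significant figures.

V ≈ 5.23 m/s

Rearranging Darcy-Weisbach: V = √(2·ΔP·D/(f·L·ρ)). With ε/D = 1.7e-06/0.157 = 1.08e-05, iterate starting from f = 0.02:
  f = 0.02 → V = √(2·9930·0.157/(0.02·5.9·926)) = 5.342 m/s; Re = ρVD/μ = 5.01e+04; f → 0.0208
  f = 0.0208 → V = 5.239 m/s; Re = 4.914e+04; f → 0.02089
Converged (Δf/f < 1%). With the final f = 0.02089: V = √(2·9930·0.157/(0.02089·5.9·926)) = 5.227 m/s.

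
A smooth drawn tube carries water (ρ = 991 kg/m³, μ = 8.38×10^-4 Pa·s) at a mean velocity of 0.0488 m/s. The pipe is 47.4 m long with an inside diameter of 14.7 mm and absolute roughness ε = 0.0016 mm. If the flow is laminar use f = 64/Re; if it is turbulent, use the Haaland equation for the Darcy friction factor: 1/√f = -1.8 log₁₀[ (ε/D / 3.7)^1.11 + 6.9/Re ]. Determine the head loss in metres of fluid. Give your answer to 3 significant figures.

h_f ≈ 0.0295 m

Reynolds number Re = ρVD/μ = 991 · 0.0488 · 0.0147 / 0.000838 = 848.3.
Re < 2300 → laminar flow, so f = 64/Re = 64/848.3 = 0.07544 (the turbulent correlation is not needed).
Darcy-Weisbach: ΔP = f(L/D)(ρV²/2) = 0.07544·(47.4/0.0147)·(991·0.0488²/2) = 0.07544·3224·1.18 = 287 Pa.
Head loss h_f = ΔP/(ρg) = 287/(991·9.81) = 0.0295 m.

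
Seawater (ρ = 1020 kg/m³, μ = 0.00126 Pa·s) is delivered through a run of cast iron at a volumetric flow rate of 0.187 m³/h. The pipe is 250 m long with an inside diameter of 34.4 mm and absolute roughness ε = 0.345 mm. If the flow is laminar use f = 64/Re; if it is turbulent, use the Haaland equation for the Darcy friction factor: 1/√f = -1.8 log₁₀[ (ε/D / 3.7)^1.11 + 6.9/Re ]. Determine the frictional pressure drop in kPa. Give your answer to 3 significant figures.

Q = 0.187 m³/h = 0.187/3600 = 5.194e-05 m³/s.
Cross-sectional area A = πD²/4 = π(0.0344)²/4 = 0.0009294 m²; mean velocity V = Q/A = 5.194e-05/0.0009294 = 0.05589 m/s.
Reynolds number Re = ρVD/μ = 1020 · 0.05589 · 0.0344 / 0.00126 = 1556.
Re < 2300 → laminar flow, so f = 64/Re = 64/1556 = 0.04112 (the turbulent correlation is not needed).
Darcy-Weisbach: ΔP = f(L/D)(ρV²/2) = 0.04112·(250/0.0344)·(1020·0.05589²/2) = 0.04112·7267·1.593 = 476.1 Pa.
ΔP = 476.1 Pa = 0.476 kPa.

ΔP ≈ 0.476 kPa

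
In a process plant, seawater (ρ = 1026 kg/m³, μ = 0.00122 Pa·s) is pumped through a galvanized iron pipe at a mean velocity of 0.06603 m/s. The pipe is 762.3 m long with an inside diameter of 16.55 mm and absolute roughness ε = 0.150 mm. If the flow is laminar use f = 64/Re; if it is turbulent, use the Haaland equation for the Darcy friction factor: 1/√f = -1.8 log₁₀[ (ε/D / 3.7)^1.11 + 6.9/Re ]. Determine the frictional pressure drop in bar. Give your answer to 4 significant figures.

Reynolds number Re = ρVD/μ = 1026 · 0.06603 · 0.01655 / 0.00122 = 919.
Re < 2300 → laminar flow, so f = 64/Re = 64/919 = 0.06964 (the turbulent correlation is not needed).
Darcy-Weisbach: ΔP = f(L/D)(ρV²/2) = 0.06964·(762.3/0.01655)·(1026·0.06603²/2) = 0.06964·4.606e+04·2.237 = 7174 Pa.
ΔP = 7174 Pa = 0.07174 bar.

ΔP ≈ 0.07174 bar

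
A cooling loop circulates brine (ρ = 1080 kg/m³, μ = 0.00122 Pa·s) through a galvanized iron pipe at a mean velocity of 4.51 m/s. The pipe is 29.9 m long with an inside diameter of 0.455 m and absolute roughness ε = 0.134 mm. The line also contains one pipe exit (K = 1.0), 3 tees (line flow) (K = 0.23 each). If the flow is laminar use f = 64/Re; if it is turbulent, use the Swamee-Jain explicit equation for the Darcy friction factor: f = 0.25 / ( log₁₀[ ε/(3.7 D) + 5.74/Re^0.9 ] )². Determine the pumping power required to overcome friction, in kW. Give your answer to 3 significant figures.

P ≈ 21.8 kW

Reynolds number Re = ρVD/μ = 1080 · 4.51 · 0.455 / 0.00122 = 1.817e+06.
Re > 4000 → turbulent. Relative roughness ε/D = 0.000134/0.455 = 0.000295. Swamee-Jain: f = 0.25/(log₁₀[0.000295/3.7 + 5.74/1.817e+06^0.9])² = 0.25/(log₁₀[7.96e-05 + 1.34e-05])² = 0.25/(-4.032)² = 0.01538.
Total minor-loss coefficient ΣK = 1·1 + 3·0.23 = 1.69.
ΔP = [f·L/D + ΣK]·(ρV²/2) = [0.01538·29.9/0.455 + 1.69]·(1080·4.51²/2) = [1.011 + 1.69]·1.098e+04 = 2.966e+04 Pa.
Q = V·A = 4.51·0.1626 = 0.7333 m³/s.
Pumping power P = QΔP = 0.7333·2.966e+04 = 21750 W = 21.8 kW.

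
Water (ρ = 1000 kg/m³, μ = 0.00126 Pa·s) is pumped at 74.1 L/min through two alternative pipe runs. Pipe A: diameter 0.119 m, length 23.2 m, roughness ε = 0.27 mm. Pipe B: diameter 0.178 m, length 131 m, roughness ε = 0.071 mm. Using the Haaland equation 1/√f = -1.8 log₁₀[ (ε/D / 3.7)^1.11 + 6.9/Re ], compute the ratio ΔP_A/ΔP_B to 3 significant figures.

Pipe A: V = Q/A = 0.001235/0.01112 = 0.111 m/s; Re = 1.049e+04; ε/D = 0.00227; Haaland → f = 0.03358; ΔP_A = f(L/D)(ρV²/2) = 40.36 Pa.
Pipe B: V = Q/A = 0.001235/0.02488 = 0.04963 m/s; Re = 7011; ε/D = 0.000399; Haaland → f = 0.03453; ΔP_B = f(L/D)(ρV²/2) = 31.29 Pa.
ΔP_A/ΔP_B = 40.36/31.29 = 1.29.

ΔP_A/ΔP_B ≈ 1.29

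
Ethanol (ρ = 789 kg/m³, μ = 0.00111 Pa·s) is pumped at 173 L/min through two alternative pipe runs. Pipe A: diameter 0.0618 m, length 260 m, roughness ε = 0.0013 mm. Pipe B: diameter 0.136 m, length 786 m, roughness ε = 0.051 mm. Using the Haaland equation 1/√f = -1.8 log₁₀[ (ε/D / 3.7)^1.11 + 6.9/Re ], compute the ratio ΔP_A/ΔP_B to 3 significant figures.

ΔP_A/ΔP_B ≈ 13.8

Pipe A: V = Q/A = 0.002883/0.003 = 0.9612 m/s; Re = 4.223e+04; ε/D = 2.1e-05; Haaland → f = 0.02157; ΔP_A = f(L/D)(ρV²/2) = 3.308e+04 Pa.
Pipe B: V = Q/A = 0.002883/0.01453 = 0.1985 m/s; Re = 1.919e+04; ε/D = 0.000375; Haaland → f = 0.02667; ΔP_B = f(L/D)(ρV²/2) = 2396 Pa.
ΔP_A/ΔP_B = 3.308e+04/2396 = 13.8.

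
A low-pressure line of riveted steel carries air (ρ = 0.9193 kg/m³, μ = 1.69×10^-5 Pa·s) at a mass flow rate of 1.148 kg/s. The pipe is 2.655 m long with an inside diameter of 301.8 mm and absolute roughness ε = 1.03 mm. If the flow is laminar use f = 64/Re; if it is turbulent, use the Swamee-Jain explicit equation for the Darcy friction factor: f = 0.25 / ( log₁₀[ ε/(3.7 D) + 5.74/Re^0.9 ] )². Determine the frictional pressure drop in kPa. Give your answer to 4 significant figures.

ΔP ≈ 0.03416 kPa

A = πD²/4 = π(0.3018)²/4 = 0.07154 m²; mean velocity V = ṁ/(ρA) = 1.148/(0.9193 · 0.07154) = 17.46 m/s.
Reynolds number Re = ρVD/μ = 0.9193 · 17.46 · 0.3018 / 1.69e-05 = 2.866e+05.
Re > 4000 → turbulent. Relative roughness ε/D = 0.00103/0.3018 = 0.00341. Swamee-Jain: f = 0.25/(log₁₀[0.00341/3.7 + 5.74/2.866e+05^0.9])² = 0.25/(log₁₀[0.000922 + 7.04e-05])² = 0.25/(-3.003)² = 0.02772.
Darcy-Weisbach: ΔP = f(L/D)(ρV²/2) = 0.02772·(2.655/0.3018)·(0.9193·17.46²/2) = 0.02772·8.797·140.1 = 34.16 Pa.
ΔP = 34.16 Pa = 0.03416 kPa.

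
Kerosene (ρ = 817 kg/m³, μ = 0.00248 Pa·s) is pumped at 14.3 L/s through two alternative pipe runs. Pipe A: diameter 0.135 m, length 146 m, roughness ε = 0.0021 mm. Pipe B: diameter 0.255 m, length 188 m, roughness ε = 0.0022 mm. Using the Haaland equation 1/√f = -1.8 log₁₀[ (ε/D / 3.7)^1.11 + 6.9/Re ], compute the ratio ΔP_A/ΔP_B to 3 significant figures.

ΔP_A/ΔP_B ≈ 16.1

Pipe A: V = Q/A = 0.0143/0.01431 = 0.999 m/s; Re = 4.443e+04; ε/D = 1.56e-05; Haaland → f = 0.02131; ΔP_A = f(L/D)(ρV²/2) = 9396 Pa.
Pipe B: V = Q/A = 0.0143/0.05107 = 0.28 m/s; Re = 2.352e+04; ε/D = 8.63e-06; Haaland → f = 0.02474; ΔP_B = f(L/D)(ρV²/2) = 584.3 Pa.
ΔP_A/ΔP_B = 9396/584.3 = 16.1.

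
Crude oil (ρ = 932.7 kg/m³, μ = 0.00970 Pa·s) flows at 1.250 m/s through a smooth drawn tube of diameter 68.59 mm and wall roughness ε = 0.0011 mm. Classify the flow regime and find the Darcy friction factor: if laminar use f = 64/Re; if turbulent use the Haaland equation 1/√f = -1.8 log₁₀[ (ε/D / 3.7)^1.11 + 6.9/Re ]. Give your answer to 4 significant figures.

Re = ρVD/μ = 932.7·1.25·0.06859/0.0097 = 8244.
Re > 4000 → turbulent. ε/D = 1.1e-06/0.06859 = 1.6e-05; Haaland: 1/√f = -1.8 log₁₀[1.11e-06 + 0.000837] = 5.538, so f = 0.0326.

f ≈ 0.03260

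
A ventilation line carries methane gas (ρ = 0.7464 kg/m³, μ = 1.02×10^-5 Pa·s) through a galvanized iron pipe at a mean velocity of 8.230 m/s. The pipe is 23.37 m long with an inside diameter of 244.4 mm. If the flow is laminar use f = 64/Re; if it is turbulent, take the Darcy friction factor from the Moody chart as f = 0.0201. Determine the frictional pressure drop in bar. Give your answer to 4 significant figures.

Reynolds number Re = ρVD/μ = 0.7464 · 8.23 · 0.2444 / 1.02e-05 = 1.472e+05.
Re > 4000 → turbulent; use the Moody-chart value f = 0.0201.
Darcy-Weisbach: ΔP = f(L/D)(ρV²/2) = 0.0201·(23.37/0.2444)·(0.7464·8.23²/2) = 0.0201·95.62·25.28 = 48.58 Pa.
ΔP = 48.58 Pa = 4.858×10^-4 bar.

ΔP ≈ 4.858×10^-4 bar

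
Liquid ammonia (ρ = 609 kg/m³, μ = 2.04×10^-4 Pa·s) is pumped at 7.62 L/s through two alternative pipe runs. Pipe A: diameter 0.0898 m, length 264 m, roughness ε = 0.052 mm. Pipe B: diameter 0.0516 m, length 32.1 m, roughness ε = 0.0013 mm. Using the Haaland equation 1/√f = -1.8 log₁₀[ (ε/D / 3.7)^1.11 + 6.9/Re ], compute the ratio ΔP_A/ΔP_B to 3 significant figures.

ΔP_A/ΔP_B ≈ 0.724

Pipe A: V = Q/A = 0.00762/0.006333 = 1.203 m/s; Re = 3.225e+05; ε/D = 0.000579; Haaland → f = 0.01844; ΔP_A = f(L/D)(ρV²/2) = 2.39e+04 Pa.
Pipe B: V = Q/A = 0.00762/0.002091 = 3.644 m/s; Re = 5.613e+05; ε/D = 2.52e-05; Haaland → f = 0.01312; ΔP_B = f(L/D)(ρV²/2) = 3.301e+04 Pa.
ΔP_A/ΔP_B = 2.39e+04/3.301e+04 = 0.724.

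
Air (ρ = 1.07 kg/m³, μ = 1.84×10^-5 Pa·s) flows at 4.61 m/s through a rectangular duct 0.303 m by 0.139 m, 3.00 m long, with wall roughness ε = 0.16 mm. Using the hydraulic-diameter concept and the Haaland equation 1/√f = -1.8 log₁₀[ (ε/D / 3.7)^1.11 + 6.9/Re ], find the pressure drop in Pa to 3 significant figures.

Hydraulic diameter D_h = 4A/P = 4·(0.303·0.139)/(2·(0.303+0.139)) = 0.1685/0.884 = 0.1906 m.
Re = ρVD_h/μ = 1.07·4.61·0.1906/1.84e-05 = 5.109e+04.
ε/D_h = 0.00016/0.1906 = 0.00084; Haaland gives 1/√f = -1.8 log₁₀[9.02e-05+0.000135] = 6.565, so f = 0.0232.
ΔP = f(L/D_h)(ρV²/2) = 0.0232·3/0.1906·11.37 = 4.152 Pa.

ΔP ≈ 4.15 Pa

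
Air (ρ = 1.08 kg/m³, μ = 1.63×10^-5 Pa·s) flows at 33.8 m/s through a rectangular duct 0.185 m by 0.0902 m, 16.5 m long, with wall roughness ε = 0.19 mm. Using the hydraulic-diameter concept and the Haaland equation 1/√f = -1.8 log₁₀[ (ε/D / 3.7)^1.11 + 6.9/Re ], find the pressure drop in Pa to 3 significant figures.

ΔP ≈ 1910 Pa

Hydraulic diameter D_h = 4A/P = 4·(0.185·0.0902)/(2·(0.185+0.0902)) = 0.06675/0.5504 = 0.1213 m.
Re = ρVD_h/μ = 1.08·33.8·0.1213/1.63e-05 = 2.716e+05.
ε/D_h = 0.00019/0.1213 = 0.00157; Haaland gives 1/√f = -1.8 log₁₀[0.00018+2.54e-05] = 6.637, so f = 0.0227.
ΔP = f(L/D_h)(ρV²/2) = 0.0227·16.5/0.1213·616.9 = 1906 Pa.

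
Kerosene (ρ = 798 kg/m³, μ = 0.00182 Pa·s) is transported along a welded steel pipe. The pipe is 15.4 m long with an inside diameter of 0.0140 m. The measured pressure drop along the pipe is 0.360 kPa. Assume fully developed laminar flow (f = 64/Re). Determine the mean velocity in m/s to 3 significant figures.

For laminar flow, f = 64/Re with Re = ρVD/μ, so Darcy-Weisbach reduces to ΔP = 32μLV/D². Solving for V: V = ΔP·D²/(32μL) = 360·(0.014)²/(32·0.00182·15.4) = 0.07867 m/s.
Check: Re = ρVD/μ = 798·0.07867·0.014/0.00182 = 482.9 < 2300, so the laminar assumption holds.

V ≈ 0.0787 m/s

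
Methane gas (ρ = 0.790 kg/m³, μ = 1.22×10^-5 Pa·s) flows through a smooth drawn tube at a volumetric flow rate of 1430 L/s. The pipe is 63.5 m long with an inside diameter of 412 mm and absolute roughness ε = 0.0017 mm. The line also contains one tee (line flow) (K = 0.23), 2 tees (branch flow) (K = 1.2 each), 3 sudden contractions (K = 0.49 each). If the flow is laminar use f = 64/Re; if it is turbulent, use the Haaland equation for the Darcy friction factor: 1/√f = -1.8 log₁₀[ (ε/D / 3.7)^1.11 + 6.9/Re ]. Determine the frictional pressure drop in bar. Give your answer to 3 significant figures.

ΔP ≈ 0.00288 bar

Q = 1430 L/s = 1430/1000 = 1.43 m³/s.
Cross-sectional area A = πD²/4 = π(0.412)²/4 = 0.1333 m²; mean velocity V = Q/A = 1.43/0.1333 = 10.73 m/s.
Reynolds number Re = ρVD/μ = 0.79 · 10.73 · 0.412 / 1.22e-05 = 2.862e+05.
Re > 4000 → turbulent. Relative roughness ε/D = 1.7e-06/0.412 = 4.13e-06. Haaland: 1/√f = -1.8 log₁₀[(4.13e-06/3.7)^1.11 + 6.9/2.862e+05] = -1.8 log₁₀[2.47e-07 + 2.41e-05] = 8.304, so f = 0.0145.
Total minor-loss coefficient ΣK = 1·0.23 + 2·1.2 + 3·0.49 = 4.1.
ΔP = [f·L/D + ΣK]·(ρV²/2) = [0.0145·63.5/0.412 + 4.1]·(0.79·10.73²/2) = [2.235 + 4.1]·45.45 = 287.9 Pa.
ΔP = 287.9 Pa = 0.00288 bar.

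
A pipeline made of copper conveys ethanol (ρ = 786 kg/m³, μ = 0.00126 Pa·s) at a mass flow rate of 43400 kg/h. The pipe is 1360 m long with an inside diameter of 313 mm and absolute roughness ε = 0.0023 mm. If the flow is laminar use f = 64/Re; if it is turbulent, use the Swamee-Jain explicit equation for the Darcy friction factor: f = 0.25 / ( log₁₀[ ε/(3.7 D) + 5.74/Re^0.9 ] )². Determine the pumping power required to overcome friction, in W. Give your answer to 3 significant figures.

P ≈ 22.9 W

ṁ = 43400 kg/h = 43400/3600 = 12.06 kg/s.
A = πD²/4 = π(0.313)²/4 = 0.07694 m²; mean velocity V = ṁ/(ρA) = 12.06/(786 · 0.07694) = 0.1993 m/s.
Reynolds number Re = ρVD/μ = 786 · 0.1993 · 0.313 / 0.00126 = 3.892e+04.
Re > 4000 → turbulent. Relative roughness ε/D = 2.3e-06/0.313 = 7.35e-06. Swamee-Jain: f = 0.25/(log₁₀[7.35e-06/3.7 + 5.74/3.892e+04^0.9])² = 0.25/(log₁₀[1.99e-06 + 0.000424])² = 0.25/(-3.37)² = 0.02201.
Darcy-Weisbach: ΔP = f(L/D)(ρV²/2) = 0.02201·(1360/0.313)·(786·0.1993²/2) = 0.02201·4345·15.62 = 1493 Pa.
Q = ṁ/ρ = 12.06/786 = 0.01534 m³/s.
Pumping power P = QΔP = 0.01534·1493 = 22.91 W = 22.9 W.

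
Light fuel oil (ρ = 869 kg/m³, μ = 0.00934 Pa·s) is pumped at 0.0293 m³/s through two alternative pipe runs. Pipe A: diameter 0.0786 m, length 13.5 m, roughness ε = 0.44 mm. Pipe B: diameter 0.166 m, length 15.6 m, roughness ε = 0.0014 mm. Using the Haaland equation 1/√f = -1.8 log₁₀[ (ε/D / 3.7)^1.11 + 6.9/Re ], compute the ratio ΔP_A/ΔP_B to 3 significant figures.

Pipe A: V = Q/A = 0.0293/0.004852 = 6.039 m/s; Re = 4.416e+04; ε/D = 0.0056; Haaland → f = 0.03324; ΔP_A = f(L/D)(ρV²/2) = 9.045e+04 Pa.
Pipe B: V = Q/A = 0.0293/0.02164 = 1.354 m/s; Re = 2.091e+04; ε/D = 8.43e-06; Haaland → f = 0.02547; ΔP_B = f(L/D)(ρV²/2) = 1906 Pa.
ΔP_A/ΔP_B = 9.045e+04/1906 = 47.4.

ΔP_A/ΔP_B ≈ 47.4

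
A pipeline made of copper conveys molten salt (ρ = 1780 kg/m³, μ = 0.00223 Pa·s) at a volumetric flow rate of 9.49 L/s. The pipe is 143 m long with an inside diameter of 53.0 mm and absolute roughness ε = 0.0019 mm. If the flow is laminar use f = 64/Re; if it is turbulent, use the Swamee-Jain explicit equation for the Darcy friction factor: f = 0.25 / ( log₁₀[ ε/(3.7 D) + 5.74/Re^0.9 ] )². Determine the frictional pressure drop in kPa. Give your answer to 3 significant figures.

Q = 9.49 L/s = 9.49/1000 = 0.00949 m³/s.
Cross-sectional area A = πD²/4 = π(0.053)²/4 = 0.002206 m²; mean velocity V = Q/A = 0.00949/0.002206 = 4.302 m/s.
Reynolds number Re = ρVD/μ = 1780 · 4.302 · 0.053 / 0.00223 = 1.82e+05.
Re > 4000 → turbulent. Relative roughness ε/D = 1.9e-06/0.053 = 3.58e-05. Swamee-Jain: f = 0.25/(log₁₀[3.58e-05/3.7 + 5.74/1.82e+05^0.9])² = 0.25/(log₁₀[9.69e-06 + 0.000106])² = 0.25/(-3.937)² = 0.01613.
Darcy-Weisbach: ΔP = f(L/D)(ρV²/2) = 0.01613·(143/0.053)·(1780·4.302²/2) = 0.01613·2698·1.647e+04 = 7.166e+05 Pa.
ΔP = 7.166e+05 Pa = 717 kPa.

ΔP ≈ 717 kPa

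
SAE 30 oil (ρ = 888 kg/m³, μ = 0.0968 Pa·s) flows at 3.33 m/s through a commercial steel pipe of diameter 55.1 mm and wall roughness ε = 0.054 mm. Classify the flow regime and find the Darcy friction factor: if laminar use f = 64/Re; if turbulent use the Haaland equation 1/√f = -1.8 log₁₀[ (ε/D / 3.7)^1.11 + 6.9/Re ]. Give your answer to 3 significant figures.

f ≈ 0.0380

Re = ρVD/μ = 888·3.33·0.0551/0.0968 = 1683.
Re < 2300 → laminar, so f = 64/Re = 0.03802 (roughness is irrelevant in laminar flow).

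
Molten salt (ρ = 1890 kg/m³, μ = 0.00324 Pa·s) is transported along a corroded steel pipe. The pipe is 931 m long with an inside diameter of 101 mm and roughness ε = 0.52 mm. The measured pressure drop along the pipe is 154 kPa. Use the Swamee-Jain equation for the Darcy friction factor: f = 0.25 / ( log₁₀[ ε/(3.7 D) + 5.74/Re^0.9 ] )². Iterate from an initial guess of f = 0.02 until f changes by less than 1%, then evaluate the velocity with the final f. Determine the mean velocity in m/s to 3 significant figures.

Rearranging Darcy-Weisbach: V = √(2·ΔP·D/(f·L·ρ)). With ε/D = 0.00052/0.101 = 0.00515, iterate starting from f = 0.02:
  f = 0.02 → V = √(2·1.54e+05·0.101/(0.02·931·1890)) = 0.9402 m/s; Re = ρVD/μ = 5.539e+04; f → 0.0326
  f = 0.0326 → V = 0.7365 m/s; Re = 4.339e+04; f → 0.03305
  f = 0.03305 → V = 0.7314 m/s; Re = 4.309e+04; f → 0.03306
Converged (Δf/f < 1%). With the final f = 0.03306: V = √(2·1.54e+05·0.101/(0.03306·931·1890)) = 0.7313 m/s.

V ≈ 0.731 m/s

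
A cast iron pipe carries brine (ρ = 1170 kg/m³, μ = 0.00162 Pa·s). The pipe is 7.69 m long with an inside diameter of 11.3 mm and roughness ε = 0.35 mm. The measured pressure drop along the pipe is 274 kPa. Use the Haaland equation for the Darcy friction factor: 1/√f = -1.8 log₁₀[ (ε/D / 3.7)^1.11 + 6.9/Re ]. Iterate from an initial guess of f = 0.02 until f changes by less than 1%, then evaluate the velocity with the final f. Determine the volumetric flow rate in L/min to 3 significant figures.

Rearranging Darcy-Weisbach: V = √(2·ΔP·D/(f·L·ρ)). With ε/D = 0.00035/0.0113 = 0.031, iterate starting from f = 0.02:
  f = 0.02 → V = √(2·2.74e+05·0.0113/(0.02·7.69·1170)) = 5.866 m/s; Re = ρVD/μ = 4.787e+04; f → 0.05869
  f = 0.05869 → V = 3.424 m/s; Re = 2.795e+04; f → 0.05914
Converged (Δf/f < 1%). With the final f = 0.05914: V = √(2·2.74e+05·0.0113/(0.05914·7.69·1170)) = 3.412 m/s.
Q = V·A = 3.412·(π/4·0.0113²) = 0.0003421 m³/s = 20.5 L/min.

Q ≈ 20.5 L/min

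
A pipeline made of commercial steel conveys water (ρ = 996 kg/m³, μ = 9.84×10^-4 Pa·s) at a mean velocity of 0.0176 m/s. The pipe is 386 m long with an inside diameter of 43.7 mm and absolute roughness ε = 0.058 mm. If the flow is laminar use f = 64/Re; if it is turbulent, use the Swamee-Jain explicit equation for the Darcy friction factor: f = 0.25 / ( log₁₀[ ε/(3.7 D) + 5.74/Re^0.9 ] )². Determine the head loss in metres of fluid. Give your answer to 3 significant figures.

Reynolds number Re = ρVD/μ = 996 · 0.0176 · 0.0437 / 0.000984 = 778.5.
Re < 2300 → laminar flow, so f = 64/Re = 64/778.5 = 0.08221 (the turbulent correlation is not needed).
Darcy-Weisbach: ΔP = f(L/D)(ρV²/2) = 0.08221·(386/0.0437)·(996·0.0176²/2) = 0.08221·8833·0.1543 = 112 Pa.
Head loss h_f = ΔP/(ρg) = 112/(996·9.81) = 0.0115 m.

h_f ≈ 0.0115 m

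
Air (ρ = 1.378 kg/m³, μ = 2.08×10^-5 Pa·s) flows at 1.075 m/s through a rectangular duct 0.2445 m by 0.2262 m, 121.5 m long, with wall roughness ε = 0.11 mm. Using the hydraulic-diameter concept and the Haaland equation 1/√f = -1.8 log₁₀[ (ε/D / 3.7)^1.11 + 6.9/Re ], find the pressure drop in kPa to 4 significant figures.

Hydraulic diameter D_h = 4A/P = 4·(0.2445·0.2262)/(2·(0.2445+0.2262)) = 0.2212/0.9414 = 0.235 m.
Re = ρVD_h/μ = 1.378·1.075·0.235/2.08e-05 = 1.674e+04.
ε/D_h = 0.00011/0.235 = 0.000468; Haaland gives 1/√f = -1.8 log₁₀[4.71e-05+0.000412] = 6.008, so f = 0.0277.
ΔP = f(L/D_h)(ρV²/2) = 0.0277·121.5/0.235·0.7962 = 11.4 Pa.
ΔP = 0.01140 kPa.

ΔP ≈ 0.01140 kPa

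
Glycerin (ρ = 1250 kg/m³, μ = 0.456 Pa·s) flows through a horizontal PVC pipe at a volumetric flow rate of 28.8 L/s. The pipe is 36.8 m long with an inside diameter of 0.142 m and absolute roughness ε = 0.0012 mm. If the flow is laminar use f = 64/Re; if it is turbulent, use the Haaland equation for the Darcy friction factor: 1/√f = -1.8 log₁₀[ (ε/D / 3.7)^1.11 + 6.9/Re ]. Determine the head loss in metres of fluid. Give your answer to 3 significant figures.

Q = 28.8 L/s = 28.8/1000 = 0.0288 m³/s.
Cross-sectional area A = πD²/4 = π(0.142)²/4 = 0.01584 m²; mean velocity V = Q/A = 0.0288/0.01584 = 1.819 m/s.
Reynolds number Re = ρVD/μ = 1250 · 1.819 · 0.142 / 0.456 = 707.9.
Re < 2300 → laminar flow, so f = 64/Re = 64/707.9 = 0.09041 (the turbulent correlation is not needed).
Darcy-Weisbach: ΔP = f(L/D)(ρV²/2) = 0.09041·(36.8/0.142)·(1250·1.819²/2) = 0.09041·259.2·2067 = 4.843e+04 Pa.
Head loss h_f = ΔP/(ρg) = 4.843e+04/(1250·9.81) = 3.95 m.

h_f ≈ 3.95 m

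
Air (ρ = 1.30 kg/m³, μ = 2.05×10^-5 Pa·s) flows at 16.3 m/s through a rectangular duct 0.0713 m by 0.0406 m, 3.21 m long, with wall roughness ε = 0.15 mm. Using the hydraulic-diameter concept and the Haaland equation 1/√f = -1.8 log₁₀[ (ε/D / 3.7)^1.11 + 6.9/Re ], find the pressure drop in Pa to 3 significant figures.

Hydraulic diameter D_h = 4A/P = 4·(0.0713·0.0406)/(2·(0.0713+0.0406)) = 0.01158/0.2238 = 0.05174 m.
Re = ρVD_h/μ = 1.3·16.3·0.05174/2.05e-05 = 5.348e+04.
ε/D_h = 0.00015/0.05174 = 0.0029; Haaland gives 1/√f = -1.8 log₁₀[0.000357+0.000129] = 5.964, so f = 0.02811.
ΔP = f(L/D_h)(ρV²/2) = 0.02811·3.21/0.05174·172.7 = 301.2 Pa.

ΔP ≈ 301 Pa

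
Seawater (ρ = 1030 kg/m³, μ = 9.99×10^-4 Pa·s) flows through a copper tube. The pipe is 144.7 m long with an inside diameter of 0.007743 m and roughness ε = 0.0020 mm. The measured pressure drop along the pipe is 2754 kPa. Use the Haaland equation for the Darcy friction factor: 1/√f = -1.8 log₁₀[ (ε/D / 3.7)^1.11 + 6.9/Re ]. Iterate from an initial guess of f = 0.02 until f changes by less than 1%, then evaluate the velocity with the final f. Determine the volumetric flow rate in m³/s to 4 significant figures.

Q ≈ 1.613×10^-4 m³/s

Rearranging Darcy-Weisbach: V = √(2·ΔP·D/(f·L·ρ)). With ε/D = 2e-06/0.007743 = 0.000258, iterate starting from f = 0.02:
  f = 0.02 → V = √(2·2.754e+06·0.007743/(0.02·144.7·1030)) = 3.783 m/s; Re = ρVD/μ = 3.02e+04; f → 0.02385
  f = 0.02385 → V = 3.464 m/s; Re = 2.765e+04; f → 0.02432
  f = 0.02432 → V = 3.43 m/s; Re = 2.738e+04; f → 0.02437
Converged (Δf/f < 1%). With the final f = 0.02437: V = √(2·2.754e+06·0.007743/(0.02437·144.7·1030)) = 3.426 m/s.
Q = V·A = 3.426·(π/4·0.007743²) = 0.0001613 m³/s = 1.613×10^-4 m³/s.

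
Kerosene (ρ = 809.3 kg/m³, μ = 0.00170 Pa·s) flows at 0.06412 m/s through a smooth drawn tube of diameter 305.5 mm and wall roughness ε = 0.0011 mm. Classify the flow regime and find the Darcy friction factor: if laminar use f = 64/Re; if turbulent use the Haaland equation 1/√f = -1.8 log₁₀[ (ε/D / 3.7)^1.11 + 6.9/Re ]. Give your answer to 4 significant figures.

f ≈ 0.03149

Re = ρVD/μ = 809.3·0.06412·0.3055/0.0017 = 9325.
Re > 4000 → turbulent. ε/D = 1.1e-06/0.3055 = 3.6e-06; Haaland: 1/√f = -1.8 log₁₀[2.12e-07 + 0.00074] = 5.635, so f = 0.03149.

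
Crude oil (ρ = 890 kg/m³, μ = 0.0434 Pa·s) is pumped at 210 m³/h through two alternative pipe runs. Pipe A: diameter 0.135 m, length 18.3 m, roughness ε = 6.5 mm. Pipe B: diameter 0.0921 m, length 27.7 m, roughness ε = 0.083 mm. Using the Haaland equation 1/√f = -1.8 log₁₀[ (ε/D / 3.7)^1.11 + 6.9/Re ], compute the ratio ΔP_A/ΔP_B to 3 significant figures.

ΔP_A/ΔP_B ≈ 0.248

Pipe A: V = Q/A = 0.05833/0.01431 = 4.075 m/s; Re = 1.128e+04; ε/D = 0.0481; Haaland → f = 0.07264; ΔP_A = f(L/D)(ρV²/2) = 7.277e+04 Pa.
Pipe B: V = Q/A = 0.05833/0.006662 = 8.756 m/s; Re = 1.654e+04; ε/D = 0.000901; Haaland → f = 0.02854; ΔP_B = f(L/D)(ρV²/2) = 2.929e+05 Pa.
ΔP_A/ΔP_B = 7.277e+04/2.929e+05 = 0.248.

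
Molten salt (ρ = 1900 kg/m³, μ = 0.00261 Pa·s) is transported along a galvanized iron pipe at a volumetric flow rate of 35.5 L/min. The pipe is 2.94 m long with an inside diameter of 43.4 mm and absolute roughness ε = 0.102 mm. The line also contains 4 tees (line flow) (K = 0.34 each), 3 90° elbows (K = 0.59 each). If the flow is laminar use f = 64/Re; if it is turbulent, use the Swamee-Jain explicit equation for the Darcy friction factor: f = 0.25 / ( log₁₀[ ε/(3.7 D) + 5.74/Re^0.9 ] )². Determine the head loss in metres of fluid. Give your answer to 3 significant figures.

h_f ≈ 0.0439 m

Q = 35.5 L/min = 35.5/60000 = 0.0005917 m³/s.
Cross-sectional area A = πD²/4 = π(0.0434)²/4 = 0.001479 m²; mean velocity V = Q/A = 0.0005917/0.001479 = 0.4 m/s.
Reynolds number Re = ρVD/μ = 1900 · 0.4 · 0.0434 / 0.00261 = 1.264e+04.
Re > 4000 → turbulent. Relative roughness ε/D = 0.000102/0.0434 = 0.00235. Swamee-Jain: f = 0.25/(log₁₀[0.00235/3.7 + 5.74/1.264e+04^0.9])² = 0.25/(log₁₀[0.000635 + 0.00117])² = 0.25/(-2.744)² = 0.0332.
Total minor-loss coefficient ΣK = 4·0.34 + 3·0.59 = 3.13.
ΔP = [f·L/D + ΣK]·(ρV²/2) = [0.0332·2.94/0.0434 + 3.13]·(1900·0.4²/2) = [2.249 + 3.13]·152 = 817.5 Pa.
Head loss h_f = ΔP/(ρg) = 817.5/(1900·9.81) = 0.0439 m.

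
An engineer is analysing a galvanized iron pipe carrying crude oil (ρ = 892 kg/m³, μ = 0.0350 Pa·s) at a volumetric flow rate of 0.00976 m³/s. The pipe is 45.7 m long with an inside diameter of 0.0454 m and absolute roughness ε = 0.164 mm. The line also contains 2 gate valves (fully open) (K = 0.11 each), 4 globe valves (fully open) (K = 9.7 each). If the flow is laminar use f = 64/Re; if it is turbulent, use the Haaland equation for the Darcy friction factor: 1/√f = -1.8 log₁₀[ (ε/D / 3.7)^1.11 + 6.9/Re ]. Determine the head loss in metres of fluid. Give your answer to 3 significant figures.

Cross-sectional area A = πD²/4 = π(0.0454)²/4 = 0.001619 m²; mean velocity V = Q/A = 0.00976/0.001619 = 6.029 m/s.
Reynolds number Re = ρVD/μ = 892 · 6.029 · 0.0454 / 0.035 = 6976.
Re > 4000 → turbulent. Relative roughness ε/D = 0.000164/0.0454 = 0.00361. Haaland: 1/√f = -1.8 log₁₀[(0.00361/3.7)^1.11 + 6.9/6976] = -1.8 log₁₀[0.000455 + 0.000989] = 5.112, so f = 0.03826.
Total minor-loss coefficient ΣK = 2·0.11 + 4·9.7 = 39.
ΔP = [f·L/D + ΣK]·(ρV²/2) = [0.03826·45.7/0.0454 + 39]·(892·6.029²/2) = [38.51 + 39]·1.621e+04 = 1.257e+06 Pa.
Head loss h_f = ΔP/(ρg) = 1.257e+06/(892·9.81) = 144 m.

h_f ≈ 144 m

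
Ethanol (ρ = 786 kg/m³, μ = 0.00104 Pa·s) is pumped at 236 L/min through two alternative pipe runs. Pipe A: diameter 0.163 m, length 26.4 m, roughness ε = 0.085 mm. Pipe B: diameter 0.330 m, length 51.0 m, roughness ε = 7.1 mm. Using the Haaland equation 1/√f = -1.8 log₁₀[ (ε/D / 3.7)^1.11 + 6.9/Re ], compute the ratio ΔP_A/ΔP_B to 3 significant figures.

ΔP_A/ΔP_B ≈ 8.55

Pipe A: V = Q/A = 0.003933/0.02087 = 0.1885 m/s; Re = 2.322e+04; ε/D = 0.000521; Haaland → f = 0.02585; ΔP_A = f(L/D)(ρV²/2) = 58.45 Pa.
Pipe B: V = Q/A = 0.003933/0.08553 = 0.04599 m/s; Re = 1.147e+04; ε/D = 0.0215; Haaland → f = 0.0532; ΔP_B = f(L/D)(ρV²/2) = 6.833 Pa.
ΔP_A/ΔP_B = 58.45/6.833 = 8.55.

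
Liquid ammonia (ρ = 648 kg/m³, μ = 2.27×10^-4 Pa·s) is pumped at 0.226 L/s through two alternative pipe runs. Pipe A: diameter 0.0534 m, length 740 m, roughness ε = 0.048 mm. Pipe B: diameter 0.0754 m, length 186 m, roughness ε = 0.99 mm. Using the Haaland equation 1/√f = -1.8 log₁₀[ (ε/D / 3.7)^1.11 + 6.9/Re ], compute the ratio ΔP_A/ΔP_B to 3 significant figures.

Pipe A: V = Q/A = 0.000226/0.00224 = 0.1009 m/s; Re = 1.538e+04; ε/D = 0.000899; Haaland → f = 0.02899; ΔP_A = f(L/D)(ρV²/2) = 1325 Pa.
Pipe B: V = Q/A = 0.000226/0.004465 = 0.05061 m/s; Re = 1.089e+04; ε/D = 0.0131; Haaland → f = 0.04584; ΔP_B = f(L/D)(ρV²/2) = 93.85 Pa.
ΔP_A/ΔP_B = 1325/93.85 = 14.1.

ΔP_A/ΔP_B ≈ 14.1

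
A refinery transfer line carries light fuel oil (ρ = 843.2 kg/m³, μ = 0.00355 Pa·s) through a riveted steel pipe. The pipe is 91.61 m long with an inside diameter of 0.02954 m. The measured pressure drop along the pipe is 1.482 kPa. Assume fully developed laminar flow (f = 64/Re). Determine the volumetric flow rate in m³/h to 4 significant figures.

Q ≈ 0.3066 m³/h

For laminar flow, f = 64/Re with Re = ρVD/μ, so Darcy-Weisbach reduces to ΔP = 32μLV/D². Solving for V: V = ΔP·D²/(32μL) = 1482·(0.02954)²/(32·0.00355·91.61) = 0.1243 m/s.
Check: Re = ρVD/μ = 843.2·0.1243·0.02954/0.00355 = 871.9 < 2300, so the laminar assumption holds.
Q = V·A = 0.1243·(π/4·0.02954²) = 8.516e-05 m³/s = 0.3066 m³/h.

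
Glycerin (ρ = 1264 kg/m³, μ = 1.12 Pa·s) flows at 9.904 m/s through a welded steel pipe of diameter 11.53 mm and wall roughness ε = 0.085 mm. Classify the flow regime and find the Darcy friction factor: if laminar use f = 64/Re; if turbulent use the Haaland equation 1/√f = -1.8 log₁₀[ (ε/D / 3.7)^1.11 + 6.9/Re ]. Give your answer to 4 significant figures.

f ≈ 0.4966

Re = ρVD/μ = 1264·9.904·0.01153/1.12 = 128.9.
Re < 2300 → laminar, so f = 64/Re = 0.4966 (roughness is irrelevant in laminar flow).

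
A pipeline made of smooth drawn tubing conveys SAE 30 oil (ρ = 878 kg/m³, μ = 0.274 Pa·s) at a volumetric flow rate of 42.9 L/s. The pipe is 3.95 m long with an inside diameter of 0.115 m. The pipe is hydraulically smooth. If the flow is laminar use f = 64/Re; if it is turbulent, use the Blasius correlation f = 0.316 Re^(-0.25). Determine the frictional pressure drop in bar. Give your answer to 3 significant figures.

ΔP ≈ 0.108 bar

Q = 42.9 L/s = 42.9/1000 = 0.0429 m³/s.
Cross-sectional area A = πD²/4 = π(0.115)²/4 = 0.01039 m²; mean velocity V = Q/A = 0.0429/0.01039 = 4.13 m/s.
Reynolds number Re = ρVD/μ = 878 · 4.13 · 0.115 / 0.274 = 1522.
Re < 2300 → laminar flow, so f = 64/Re = 64/1522 = 0.04205 (the turbulent correlation is not needed).
Darcy-Weisbach: ΔP = f(L/D)(ρV²/2) = 0.04205·(3.95/0.115)·(878·4.13²/2) = 0.04205·34.35·7489 = 1.082e+04 Pa.
ΔP = 1.082e+04 Pa = 0.108 bar.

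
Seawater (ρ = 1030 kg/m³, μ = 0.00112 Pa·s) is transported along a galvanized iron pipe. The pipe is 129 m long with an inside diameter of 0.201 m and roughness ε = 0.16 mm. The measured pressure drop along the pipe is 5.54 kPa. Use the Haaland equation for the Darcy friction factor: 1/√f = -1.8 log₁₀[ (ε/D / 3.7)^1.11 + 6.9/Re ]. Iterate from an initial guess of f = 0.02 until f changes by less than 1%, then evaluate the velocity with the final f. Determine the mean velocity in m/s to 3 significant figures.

Rearranging Darcy-Weisbach: V = √(2·ΔP·D/(f·L·ρ)). With ε/D = 0.00016/0.201 = 0.000796, iterate starting from f = 0.02:
  f = 0.02 → V = √(2·5540·0.201/(0.02·129·1030)) = 0.9155 m/s; Re = ρVD/μ = 1.692e+05; f → 0.02029
  f = 0.02029 → V = 0.909 m/s; Re = 1.68e+05; f → 0.0203
Converged (Δf/f < 1%). With the final f = 0.0203: V = √(2·5540·0.201/(0.0203·129·1030)) = 0.9087 m/s.

V ≈ 0.909 m/s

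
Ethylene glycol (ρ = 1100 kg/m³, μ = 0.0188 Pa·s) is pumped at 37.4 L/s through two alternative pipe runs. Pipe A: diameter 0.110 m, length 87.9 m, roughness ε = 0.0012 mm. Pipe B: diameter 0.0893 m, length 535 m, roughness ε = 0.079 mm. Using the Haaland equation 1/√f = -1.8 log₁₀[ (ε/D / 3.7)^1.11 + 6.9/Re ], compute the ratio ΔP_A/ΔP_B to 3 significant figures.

ΔP_A/ΔP_B ≈ 0.0559

Pipe A: V = Q/A = 0.0374/0.009503 = 3.935 m/s; Re = 2.533e+04; ε/D = 1.09e-05; Haaland → f = 0.0243; ΔP_A = f(L/D)(ρV²/2) = 1.654e+05 Pa.
Pipe B: V = Q/A = 0.0374/0.006263 = 5.971 m/s; Re = 3.12e+04; ε/D = 0.000885; Haaland → f = 0.0252; ΔP_B = f(L/D)(ρV²/2) = 2.961e+06 Pa.
ΔP_A/ΔP_B = 1.654e+05/2.961e+06 = 0.0559.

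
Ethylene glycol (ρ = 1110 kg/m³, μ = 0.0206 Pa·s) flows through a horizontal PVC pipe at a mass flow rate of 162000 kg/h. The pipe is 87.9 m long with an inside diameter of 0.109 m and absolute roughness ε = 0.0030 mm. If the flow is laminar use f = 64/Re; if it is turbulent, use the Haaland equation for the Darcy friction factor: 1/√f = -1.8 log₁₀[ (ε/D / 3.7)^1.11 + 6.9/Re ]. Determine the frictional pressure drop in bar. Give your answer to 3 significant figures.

ΔP ≈ 2.05 bar

ṁ = 162000 kg/h = 162000/3600 = 45 kg/s.
A = πD²/4 = π(0.109)²/4 = 0.009331 m²; mean velocity V = ṁ/(ρA) = 45/(1110 · 0.009331) = 4.345 m/s.
Reynolds number Re = ρVD/μ = 1110 · 4.345 · 0.109 / 0.0206 = 2.552e+04.
Re > 4000 → turbulent. Relative roughness ε/D = 3e-06/0.109 = 2.75e-05. Haaland: 1/√f = -1.8 log₁₀[(2.75e-05/3.7)^1.11 + 6.9/2.552e+04] = -1.8 log₁₀[2.03e-06 + 0.00027] = 6.417, so f = 0.02429.
Darcy-Weisbach: ΔP = f(L/D)(ρV²/2) = 0.02429·(87.9/0.109)·(1110·4.345²/2) = 0.02429·806.4·1.048e+04 = 2.052e+05 Pa.
ΔP = 2.052e+05 Pa = 2.05 bar.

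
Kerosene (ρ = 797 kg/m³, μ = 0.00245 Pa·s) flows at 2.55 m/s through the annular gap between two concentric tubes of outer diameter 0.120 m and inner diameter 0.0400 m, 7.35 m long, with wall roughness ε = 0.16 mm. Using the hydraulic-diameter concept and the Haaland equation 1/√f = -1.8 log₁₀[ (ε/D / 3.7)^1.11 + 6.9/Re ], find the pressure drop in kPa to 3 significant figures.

ΔP ≈ 6.11 kPa

Hydraulic diameter D_h = 4A/P = D_o - D_i = 0.12 - 0.04 = 0.08 m.
Re = ρVD_h/μ = 797·2.55·0.08/0.00245 = 6.636e+04.
ε/D_h = 0.00016/0.08 = 0.002; Haaland gives 1/√f = -1.8 log₁₀[0.000236+0.000104] = 6.243, so f = 0.02566.
ΔP = f(L/D_h)(ρV²/2) = 0.02566·7.35/0.08·2591 = 6109 Pa.
ΔP = 6.11 kPa.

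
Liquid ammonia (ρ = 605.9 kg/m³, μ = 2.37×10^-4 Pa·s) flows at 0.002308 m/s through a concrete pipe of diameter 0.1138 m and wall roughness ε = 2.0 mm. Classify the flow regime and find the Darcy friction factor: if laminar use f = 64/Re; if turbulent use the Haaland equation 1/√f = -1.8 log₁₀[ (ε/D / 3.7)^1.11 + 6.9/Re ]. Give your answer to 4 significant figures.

Re = ρVD/μ = 605.9·0.002308·0.1138/0.000237 = 671.5.
Re < 2300 → laminar, so f = 64/Re = 0.09531 (roughness is irrelevant in laminar flow).

f ≈ 0.09531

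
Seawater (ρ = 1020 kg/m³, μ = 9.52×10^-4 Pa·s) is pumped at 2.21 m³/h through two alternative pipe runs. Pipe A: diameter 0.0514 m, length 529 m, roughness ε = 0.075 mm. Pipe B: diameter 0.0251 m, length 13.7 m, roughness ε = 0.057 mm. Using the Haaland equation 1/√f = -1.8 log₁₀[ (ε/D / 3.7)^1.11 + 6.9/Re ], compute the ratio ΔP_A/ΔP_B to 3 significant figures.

ΔP_A/ΔP_B ≈ 1.13

Pipe A: V = Q/A = 0.0006139/0.002075 = 0.2959 m/s; Re = 1.629e+04; ε/D = 0.00146; Haaland → f = 0.0296; ΔP_A = f(L/D)(ρV²/2) = 1.36e+04 Pa.
Pipe B: V = Q/A = 0.0006139/0.0004948 = 1.241 m/s; Re = 3.336e+04; ε/D = 0.00227; Haaland → f = 0.02801; ΔP_B = f(L/D)(ρV²/2) = 1.2e+04 Pa.
ΔP_A/ΔP_B = 1.36e+04/1.2e+04 = 1.13.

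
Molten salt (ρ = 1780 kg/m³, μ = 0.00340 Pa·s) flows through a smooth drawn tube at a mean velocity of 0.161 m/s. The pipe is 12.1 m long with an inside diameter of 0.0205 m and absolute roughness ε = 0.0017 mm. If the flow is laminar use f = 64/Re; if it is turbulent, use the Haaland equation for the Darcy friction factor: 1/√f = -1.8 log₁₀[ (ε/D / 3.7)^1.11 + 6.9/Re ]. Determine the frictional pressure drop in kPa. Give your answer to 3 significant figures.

ΔP ≈ 0.504 kPa

Reynolds number Re = ρVD/μ = 1780 · 0.161 · 0.0205 / 0.0034 = 1728.
Re < 2300 → laminar flow, so f = 64/Re = 64/1728 = 0.03704 (the turbulent correlation is not needed).
Darcy-Weisbach: ΔP = f(L/D)(ρV²/2) = 0.03704·(12.1/0.0205)·(1780·0.161²/2) = 0.03704·590.2·23.07 = 504.4 Pa.
ΔP = 504.4 Pa = 0.504 kPa.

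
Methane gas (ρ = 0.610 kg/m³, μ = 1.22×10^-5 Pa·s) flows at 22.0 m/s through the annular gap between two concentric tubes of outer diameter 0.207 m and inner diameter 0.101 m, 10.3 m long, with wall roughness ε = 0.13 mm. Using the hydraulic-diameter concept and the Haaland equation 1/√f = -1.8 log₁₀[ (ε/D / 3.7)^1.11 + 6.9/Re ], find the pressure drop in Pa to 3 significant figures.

Hydraulic diameter D_h = 4A/P = D_o - D_i = 0.207 - 0.101 = 0.106 m.
Re = ρVD_h/μ = 0.61·22·0.106/1.22e-05 = 1.166e+05.
ε/D_h = 0.00013/0.106 = 0.00123; Haaland gives 1/√f = -1.8 log₁₀[0.000137+5.92e-05] = 6.672, so f = 0.02246.
ΔP = f(L/D_h)(ρV²/2) = 0.02246·10.3/0.106·147.6 = 322.2 Pa.

ΔP ≈ 322 Pa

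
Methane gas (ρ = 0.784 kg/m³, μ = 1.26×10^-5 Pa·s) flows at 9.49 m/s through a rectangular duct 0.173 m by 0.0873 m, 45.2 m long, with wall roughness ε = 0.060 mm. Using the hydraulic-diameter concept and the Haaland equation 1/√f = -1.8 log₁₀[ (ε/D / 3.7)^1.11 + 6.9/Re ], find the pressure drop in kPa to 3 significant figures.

Hydraulic diameter D_h = 4A/P = 4·(0.173·0.0873)/(2·(0.173+0.0873)) = 0.06041/0.5206 = 0.116 m.
Re = ρVD_h/μ = 0.784·9.49·0.116/1.26e-05 = 6.852e+04.
ε/D_h = 6e-05/0.116 = 0.000517; Haaland gives 1/√f = -1.8 log₁₀[5.26e-05+0.000101] = 6.866, so f = 0.02121.
ΔP = f(L/D_h)(ρV²/2) = 0.02121·45.2/0.116·35.3 = 291.7 Pa.
ΔP = 0.292 kPa.

ΔP ≈ 0.292 kPa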